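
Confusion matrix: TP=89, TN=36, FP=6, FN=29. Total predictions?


Total = TP + TN + FP + FN
= 89 + 36 + 6 + 29
= 160
(Predicted positive: 95, predicted negative: 65)

160


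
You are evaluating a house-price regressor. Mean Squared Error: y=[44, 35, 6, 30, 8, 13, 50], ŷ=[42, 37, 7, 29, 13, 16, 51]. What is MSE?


Squared errors: (44-42)²=4, (35-37)²=4, (6-7)²=1, (30-29)²=1, (8-13)²=25, (13-16)²=9, (50-51)²=1
Sum = 45
MSE = 45/7 = 45/7

45/7


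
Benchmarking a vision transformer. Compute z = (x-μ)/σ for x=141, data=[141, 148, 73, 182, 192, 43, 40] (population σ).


μ = 117, σ = 59.4354
z = (141 - 117)/59.4354 = 0.4038

0.4038


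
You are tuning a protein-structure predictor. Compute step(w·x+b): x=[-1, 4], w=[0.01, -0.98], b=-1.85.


z = (-1)·(0.01) + (4)·(-0.98) - 1.85
  = -5.78
step(z) = 0 (z<0)

0


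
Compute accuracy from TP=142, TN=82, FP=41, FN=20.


Accuracy = (TP+TN)/(TP+TN+FP+FN)
= (142+82)/(285)
= 224/285 = 78.6%

78.6%


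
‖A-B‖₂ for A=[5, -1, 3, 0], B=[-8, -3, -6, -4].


d = √((5+ 8)² + (-1+ 3)² + (3+ 6)² + (0+ 4)²)
  = √(169 + 4 + 81 + 16)
  = √270 = 16.4317

16.4317


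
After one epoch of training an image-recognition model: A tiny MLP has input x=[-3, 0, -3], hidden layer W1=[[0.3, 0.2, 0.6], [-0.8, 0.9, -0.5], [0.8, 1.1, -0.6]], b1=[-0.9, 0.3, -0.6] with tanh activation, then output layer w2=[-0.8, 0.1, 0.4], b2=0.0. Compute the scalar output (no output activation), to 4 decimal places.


z1[0] = (0.3)·(-3) + (0.2)·(0) + (0.6)·(-3) - 0.9 = -3.6
z1[1] = (-0.8)·(-3) + (0.9)·(0) + (-0.5)·(-3) + 0.3 = 4.2
z1[2] = (0.8)·(-3) + (1.1)·(0) + (-0.6)·(-3) - 0.6 = -1.2
h = tanh(z1) = [-0.9985, 0.9996, -0.8337]
output = (-0.8)·(-0.9985) + (0.1)·(0.9996) + (0.4)·(-0.8337) + 0.0 = 0.5653

0.5653


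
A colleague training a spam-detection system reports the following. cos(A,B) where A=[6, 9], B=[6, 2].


A·B = 6·6 + 9·2 = 54
‖A‖ = √117 = 10.8167, ‖B‖ = √40 = 6.3246
cos = 54/(√117·√40) = 54/√4680 = 0.7894

0.7894


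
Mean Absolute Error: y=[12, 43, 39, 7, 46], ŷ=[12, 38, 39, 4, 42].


Absolute errors: |12-12|=0, |43-38|=5, |39-39|=0, |7-4|=3, |46-42|=4
Sum = 12
MAE = 12/5 = 12/5

12/5


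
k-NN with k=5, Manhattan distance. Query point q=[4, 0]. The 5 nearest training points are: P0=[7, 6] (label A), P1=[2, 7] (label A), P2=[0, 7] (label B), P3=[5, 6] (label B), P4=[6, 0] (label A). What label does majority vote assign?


d(q,P0) = 9  (label A)
d(q,P1) = 9  (label A)
d(q,P2) = 11  (label B)
d(q,P3) = 7  (label B)
d(q,P4) = 2  (label A)
Votes: A=3, B=2
Majority → A

A


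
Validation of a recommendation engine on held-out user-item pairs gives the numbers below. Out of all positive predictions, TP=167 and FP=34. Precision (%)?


Precision = TP/(TP+FP)
= 167/(167+34)
= 167/201 = 83.08%

83.08%


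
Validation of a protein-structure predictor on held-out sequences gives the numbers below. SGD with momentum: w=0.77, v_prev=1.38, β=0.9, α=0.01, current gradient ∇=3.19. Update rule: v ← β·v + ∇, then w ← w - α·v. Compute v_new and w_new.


v_new = 0.9·1.38 + 3.19 = 1.242 + 3.19 = 4.432
w_new = 0.77 - 0.01·4.432 = 0.77 - 0.04432 = 0.72568

v_new=4.432, w_new=0.72568


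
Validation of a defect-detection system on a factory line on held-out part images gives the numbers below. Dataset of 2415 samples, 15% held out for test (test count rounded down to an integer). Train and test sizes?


Test = ⌊2415·15/100⌋ = 362
Train = 2415 - 362 = 2053

Train: 2053, Test: 362


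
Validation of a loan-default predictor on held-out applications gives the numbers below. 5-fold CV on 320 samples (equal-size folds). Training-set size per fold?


Fold size = 320/5 = 64
Training per fold = 320 - 64 = 256

256


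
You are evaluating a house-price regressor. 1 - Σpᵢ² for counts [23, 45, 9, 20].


Probabilities: [23/97, 45/97, 9/97, 20/97] ≈ [0.2371, 0.4639, 0.0928, 0.2062]
Σpᵢ² = (529 + 2025 + 81 + 400)/97² = 3035/9409
Gini = 1 - Σpᵢ² = 1 - 3035/9409 = 0.6774

0.6774


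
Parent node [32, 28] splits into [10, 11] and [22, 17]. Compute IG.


Parent = [32, 28], H_parent = 0.9968
H_left = 0.9984 (n=21), H_right = 0.9881 (n=39)
H_children = (21/60)·0.9984 + (39/60)·0.9881 = 0.9917
IG = 0.9968 - 0.9917 = 0.0051

0.0051


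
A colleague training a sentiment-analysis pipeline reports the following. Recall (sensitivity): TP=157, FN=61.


Recall = TP/(TP+FN)
= 157/(157+61)
= 157/218 = 72.02%

72.02%


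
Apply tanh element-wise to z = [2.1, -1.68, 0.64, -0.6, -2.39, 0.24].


tanh(2.1) = 0.9705
tanh(-1.68) = -0.9329
tanh(0.64) = 0.5649
tanh(-0.6) = -0.537
tanh(-2.39) = -0.9833
tanh(0.24) = 0.2355
result = [0.9705, -0.9329, 0.5649, -0.537, -0.9833, 0.2355]

[0.9705, -0.9329, 0.5649, -0.537, -0.9833, 0.2355]


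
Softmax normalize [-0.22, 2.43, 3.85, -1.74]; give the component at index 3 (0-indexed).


Exponentials: e^-0.22=0.8025, e^2.43=11.3589, e^3.85=46.9931, e^-1.74=0.1755
Sum = 59.33
Softmax = [0.0135, 0.1915, 0.7921, 0.003]
p[3] = 0.1755/59.33 = 0.003

0.003


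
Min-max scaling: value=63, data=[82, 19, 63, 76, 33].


min=19, max=82
(63-19)/(82-19) = 44/63 = 0.6984

0.6984


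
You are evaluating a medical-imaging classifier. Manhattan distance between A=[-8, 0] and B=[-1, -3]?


d = |-8+ 1| + |0+ 3|
  = 7 + 3
  = 10

10


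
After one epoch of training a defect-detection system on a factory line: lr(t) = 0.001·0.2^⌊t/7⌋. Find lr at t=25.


n_drops = ⌊25/7⌋ = 3
lr = 0.001·0.2^3 = 0.001·0.008 = 0.000008

0.000008


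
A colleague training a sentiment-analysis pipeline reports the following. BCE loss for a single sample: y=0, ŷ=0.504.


BCE = -[y·ln(p) + (1-y)·ln(1-p)]
= -0 - 1·ln(1-0.504)
= -ln(0.496) = 0.7012

0.7012


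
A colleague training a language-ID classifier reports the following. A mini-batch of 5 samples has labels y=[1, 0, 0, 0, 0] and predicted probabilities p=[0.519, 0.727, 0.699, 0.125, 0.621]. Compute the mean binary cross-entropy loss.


L[0] = -ln(0.519) = 0.6559
L[1] = -ln(1-0.727) = -ln(0.273) = 1.2983
L[2] = -ln(1-0.699) = -ln(0.301) = 1.2006
L[3] = -ln(1-0.125) = -ln(0.875) = 0.1335
L[4] = -ln(1-0.621) = -ln(0.379) = 0.9702
mean = (0.6559 + 1.2983 + 1.2006 + 0.1335 + 0.9702)/5 = 0.8517

0.8517


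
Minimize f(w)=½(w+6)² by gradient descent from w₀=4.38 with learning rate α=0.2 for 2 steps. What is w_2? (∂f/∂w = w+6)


step 1: grad = 4.38+6 = 10.38; w = 4.38 - 0.2·(10.38) = 2.304
step 2: grad = 2.304+6 = 8.304; w = 2.304 - 0.2·(8.304) = 0.6432

0.6432


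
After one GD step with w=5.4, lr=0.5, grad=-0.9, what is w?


w_new = w - α·∇
= 5.4 - 0.5·-0.9
= 5.4 + 0.45
= 5.85

5.85


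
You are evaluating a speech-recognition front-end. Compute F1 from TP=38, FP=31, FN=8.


Precision = 38/69 = 0.5507
Recall = 38/46 = 0.8261
F1 = 2·P·R/(P+R) = 2·TP/(2·TP+FP+FN) = 76/(76+31+8) = 76/115 = 0.6609

0.6609


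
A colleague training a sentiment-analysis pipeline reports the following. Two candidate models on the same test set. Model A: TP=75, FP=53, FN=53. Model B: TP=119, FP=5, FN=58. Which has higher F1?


Model A: P=75/128=0.5859, R=75/128=0.5859, F1=2PR/(P+R)=2TP/(2TP+FP+FN)=150/256=0.5859
Model B: P=119/124=0.9597, R=119/177=0.6723, F1=2PR/(P+R)=2TP/(2TP+FP+FN)=238/301=0.7907
0.5859 < 0.7907 → Model B

Model B


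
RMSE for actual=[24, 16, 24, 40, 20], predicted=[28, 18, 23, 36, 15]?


MSE = 62/5 = 12.4
RMSE = √(62/5) = 3.5214

3.5214


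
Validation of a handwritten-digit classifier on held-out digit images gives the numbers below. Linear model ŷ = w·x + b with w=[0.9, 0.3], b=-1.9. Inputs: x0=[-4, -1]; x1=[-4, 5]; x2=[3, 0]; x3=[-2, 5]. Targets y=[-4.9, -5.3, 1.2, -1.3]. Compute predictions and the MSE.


ŷ0 = (0.9)·(-4) + (0.3)·(-1) - 1.9 = -5.8
ŷ1 = (0.9)·(-4) + (0.3)·(5) - 1.9 = -4.0
ŷ2 = (0.9)·(3) + (0.3)·(0) - 1.9 = 0.8
ŷ3 = (0.9)·(-2) + (0.3)·(5) - 1.9 = -2.2
errors² = [0.81, 1.69, 0.16, 0.81]
MSE = 3.4700/4 = 0.8675

0.8675


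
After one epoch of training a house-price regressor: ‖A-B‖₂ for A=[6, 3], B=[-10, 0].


d = √((6+ 10)² + (3-0)²)
  = √(256 + 9)
  = √265 = 16.2788

16.2788


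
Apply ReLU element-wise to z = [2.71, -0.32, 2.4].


ReLU(2.71) = max(0, 2.71) = 2.71
ReLU(-0.32) = max(0, -0.32) = 0.0
ReLU(2.4) = max(0, 2.4) = 2.4
result = [2.71, 0.0, 2.4]

[2.71, 0.0, 2.4]


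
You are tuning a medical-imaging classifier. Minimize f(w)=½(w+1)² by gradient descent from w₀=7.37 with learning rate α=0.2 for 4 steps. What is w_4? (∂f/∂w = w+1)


step 1: grad = 7.37+1 = 8.37; w = 7.37 - 0.2·(8.37) = 5.696
step 2: grad = 5.696+1 = 6.696; w = 5.696 - 0.2·(6.696) = 4.3568
step 3: grad = 4.3568+1 = 5.3568; w = 4.3568 - 0.2·(5.3568) = 3.28544
step 4: grad = 3.28544+1 = 4.28544; w = 3.28544 - 0.2·(4.28544) = 2.428352

2.428352


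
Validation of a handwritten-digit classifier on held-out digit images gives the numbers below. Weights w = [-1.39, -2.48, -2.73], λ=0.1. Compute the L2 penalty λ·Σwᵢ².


‖w‖₂² = (-1.39)² + (-2.48)² + (-2.73)²
     = 1.9321 + 6.1504 + 7.4529
     = 15.5354
λ·‖w‖₂² = 0.1·15.5354 = 1.55354

1.55354


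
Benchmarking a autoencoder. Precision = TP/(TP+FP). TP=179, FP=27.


Precision = TP/(TP+FP)
= 179/(179+27)
= 179/206 = 86.89%

86.89%


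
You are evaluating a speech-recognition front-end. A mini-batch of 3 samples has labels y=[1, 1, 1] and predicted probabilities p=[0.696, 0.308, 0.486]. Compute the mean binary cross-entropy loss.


L[0] = -ln(0.696) = 0.3624
L[1] = -ln(0.308) = 1.1777
L[2] = -ln(0.486) = 0.7215
mean = (0.3624 + 1.1777 + 0.7215)/3 = 0.7539

0.7539


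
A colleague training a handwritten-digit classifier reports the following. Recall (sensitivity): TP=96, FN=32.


Recall = TP/(TP+FN)
= 96/(96+32)
= 96/128 = 75.0%

75.0%


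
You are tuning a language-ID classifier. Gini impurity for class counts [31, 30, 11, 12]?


Probabilities: [31/84, 30/84, 11/84, 12/84] ≈ [0.369, 0.3571, 0.131, 0.1429]
Σpᵢ² = (961 + 900 + 121 + 144)/84² = 2126/7056
Gini = 1 - Σpᵢ² = 1 - 2126/7056 = 0.6987

0.6987


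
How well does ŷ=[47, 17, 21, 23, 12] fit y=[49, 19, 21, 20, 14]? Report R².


ȳ = 24.6
SS_res = Σ(y-ŷ)² = 21
SS_tot = Σ(y-ȳ)² = 773.2
R² = 1 - SS_res/SS_tot = 1 - 0.0272 = 0.9728

0.9728


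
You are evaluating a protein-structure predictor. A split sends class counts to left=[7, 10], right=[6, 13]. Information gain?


Parent = [13, 23], H_parent = 0.9436
H_left = 0.9774 (n=17), H_right = 0.8997 (n=19)
H_children = (17/36)·0.9774 + (19/36)·0.8997 = 0.9364
IG = 0.9436 - 0.9364 = 0.0072

0.0072


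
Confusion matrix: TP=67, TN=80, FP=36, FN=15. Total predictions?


Total = TP + TN + FP + FN
= 67 + 80 + 36 + 15
= 198
(Predicted positive: 103, predicted negative: 95)

198


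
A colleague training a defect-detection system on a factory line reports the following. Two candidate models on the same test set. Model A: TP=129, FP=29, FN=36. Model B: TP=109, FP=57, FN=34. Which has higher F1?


Model A: P=129/158=0.8165, R=129/165=0.7818, F1=2PR/(P+R)=2TP/(2TP+FP+FN)=258/323=0.7988
Model B: P=109/166=0.6566, R=109/143=0.7622, F1=2PR/(P+R)=2TP/(2TP+FP+FN)=218/309=0.7055
0.7988 > 0.7055 → Model A

Model A


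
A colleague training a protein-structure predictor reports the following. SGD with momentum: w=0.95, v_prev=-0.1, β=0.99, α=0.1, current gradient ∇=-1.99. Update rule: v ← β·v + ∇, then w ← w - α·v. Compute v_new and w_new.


v_new = 0.99·-0.1 - 1.99 = -0.099 - 1.99 = -2.089
w_new = 0.95 - 0.1·-2.089 = 0.95 + 0.2089 = 1.1589

v_new=-2.089, w_new=1.1589


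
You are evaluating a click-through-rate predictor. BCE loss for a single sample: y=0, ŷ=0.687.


BCE = -[y·ln(p) + (1-y)·ln(1-p)]
= -0 - 1·ln(1-0.687)
= -ln(0.313) = 1.1616

1.1616


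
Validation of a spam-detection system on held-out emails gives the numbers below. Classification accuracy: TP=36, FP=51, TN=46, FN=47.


Accuracy = (TP+TN)/(TP+TN+FP+FN)
= (36+46)/(180)
= 82/180 = 45.56%

45.56%


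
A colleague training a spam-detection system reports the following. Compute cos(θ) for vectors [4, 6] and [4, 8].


A·B = 4·4 + 6·8 = 64
‖A‖ = √52 = 7.2111, ‖B‖ = √80 = 8.9443
cos = 64/(√52·√80) = 64/√4160 = 0.9923

0.9923


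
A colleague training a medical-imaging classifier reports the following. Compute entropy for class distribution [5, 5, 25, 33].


Probabilities: [5/68, 5/68, 25/68, 33/68] ≈ [0.0735, 0.0735, 0.3676, 0.4853]
H = -((5/68)·log₂(5/68) + (5/68)·log₂(5/68) + (25/68)·log₂(25/68) + (33/68)·log₂(33/68))
  = 1.5907 bits

1.5907 bits


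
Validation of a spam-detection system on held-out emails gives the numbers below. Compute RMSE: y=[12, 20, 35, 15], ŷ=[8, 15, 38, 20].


MSE = 75/4 = 18.75
RMSE = √(75/4) = 4.3301

4.3301


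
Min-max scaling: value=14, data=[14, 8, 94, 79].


min=8, max=94
(14-8)/(94-8) = 6/86 = 0.0698

0.0698


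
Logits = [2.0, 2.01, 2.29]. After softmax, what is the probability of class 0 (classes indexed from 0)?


Exponentials: e^2.0=7.3891, e^2.01=7.4633, e^2.29=9.8749
Sum = 24.7273
Softmax = [0.2988, 0.3018, 0.3994]
p[0] = 7.3891/24.7273 = 0.2988

0.2988


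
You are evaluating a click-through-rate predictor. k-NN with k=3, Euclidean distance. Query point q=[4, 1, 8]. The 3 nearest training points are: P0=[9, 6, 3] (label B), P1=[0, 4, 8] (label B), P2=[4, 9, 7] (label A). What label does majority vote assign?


d(q,P0) = 8.6603  (label B)
d(q,P1) = 5.0  (label B)
d(q,P2) = 8.0623  (label A)
Votes: A=1, B=2
Majority → B

B


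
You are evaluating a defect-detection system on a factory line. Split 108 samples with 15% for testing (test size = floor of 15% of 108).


Test = ⌊108·15/100⌋ = 16
Train = 108 - 16 = 92

Train: 92, Test: 16


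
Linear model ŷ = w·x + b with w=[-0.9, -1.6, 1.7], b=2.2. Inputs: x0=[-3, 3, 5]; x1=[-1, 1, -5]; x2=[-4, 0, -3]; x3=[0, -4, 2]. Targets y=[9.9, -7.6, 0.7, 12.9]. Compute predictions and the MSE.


ŷ0 = (-0.9)·(-3) + (-1.6)·(3) + (1.7)·(5) + 2.2 = 8.6
ŷ1 = (-0.9)·(-1) + (-1.6)·(1) + (1.7)·(-5) + 2.2 = -7.0
ŷ2 = (-0.9)·(-4) + (-1.6)·(0) + (1.7)·(-3) + 2.2 = 0.7
ŷ3 = (-0.9)·(0) + (-1.6)·(-4) + (1.7)·(2) + 2.2 = 12.0
errors² = [1.69, 0.36, 0.0, 0.81]
MSE = 2.8600/4 = 0.715

0.715


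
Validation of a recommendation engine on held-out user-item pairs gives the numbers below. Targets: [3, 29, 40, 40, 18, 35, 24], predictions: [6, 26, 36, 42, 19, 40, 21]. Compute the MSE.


Squared errors: (3-6)²=9, (29-26)²=9, (40-36)²=16, (40-42)²=4, (18-19)²=1, (35-40)²=25, (24-21)²=9
Sum = 73
MSE = 73/7 = 73/7

73/7


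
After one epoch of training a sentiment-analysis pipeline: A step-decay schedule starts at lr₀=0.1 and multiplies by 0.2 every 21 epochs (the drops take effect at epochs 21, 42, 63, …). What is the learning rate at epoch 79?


n_drops = ⌊79/21⌋ = 3
lr = 0.1·0.2^3 = 0.1·0.008 = 0.0008

0.0008


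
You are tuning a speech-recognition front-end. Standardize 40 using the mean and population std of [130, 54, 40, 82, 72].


μ = 75.6, σ = 30.813
z = (40 - 75.6)/30.813 = -1.1554

-1.1554


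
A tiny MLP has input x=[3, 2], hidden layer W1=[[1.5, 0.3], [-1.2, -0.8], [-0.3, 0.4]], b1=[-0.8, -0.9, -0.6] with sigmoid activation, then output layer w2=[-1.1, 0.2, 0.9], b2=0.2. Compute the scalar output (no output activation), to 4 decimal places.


z1[0] = (1.5)·(3) + (0.3)·(2) - 0.8 = 4.3
z1[1] = (-1.2)·(3) + (-0.8)·(2) - 0.9 = -6.1
z1[2] = (-0.3)·(3) + (0.4)·(2) - 0.6 = -0.7
h = sigmoid(z1) = [0.9866, 0.0022, 0.3318]
output = (-1.1)·(0.9866) + (0.2)·(0.0022) + (0.9)·(0.3318) + 0.2 = -0.5862

-0.5862


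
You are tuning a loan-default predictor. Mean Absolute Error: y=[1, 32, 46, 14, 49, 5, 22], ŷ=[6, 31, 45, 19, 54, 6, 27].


Absolute errors: |1-6|=5, |32-31|=1, |46-45|=1, |14-19|=5, |49-54|=5, |5-6|=1, |22-27|=5
Sum = 23
MAE = 23/7 = 23/7

23/7


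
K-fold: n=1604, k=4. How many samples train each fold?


Fold size = 1604/4 = 401
Training per fold = 1604 - 401 = 1203

1203


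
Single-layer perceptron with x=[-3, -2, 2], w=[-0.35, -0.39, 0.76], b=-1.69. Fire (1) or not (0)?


z = (-3)·(-0.35) + (-2)·(-0.39) + (2)·(0.76) - 1.69
  = 1.66
step(z) = 1 (z≥0)

1


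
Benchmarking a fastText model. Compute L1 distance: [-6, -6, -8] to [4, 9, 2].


d = |-6-4| + |-6-9| + |-8-2|
  = 10 + 15 + 10
  = 35

35


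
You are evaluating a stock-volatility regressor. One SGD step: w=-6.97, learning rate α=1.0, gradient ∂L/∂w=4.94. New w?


w_new = w - α·∇
= -6.97 - 1.0·4.94
= -6.97 - 4.94
= -11.91

-11.91


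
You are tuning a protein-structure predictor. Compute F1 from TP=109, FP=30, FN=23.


Precision = 109/139 = 0.7842
Recall = 109/132 = 0.8258
F1 = 2·P·R/(P+R) = 2·TP/(2·TP+FP+FN) = 218/(218+30+23) = 218/271 = 0.8044

0.8044


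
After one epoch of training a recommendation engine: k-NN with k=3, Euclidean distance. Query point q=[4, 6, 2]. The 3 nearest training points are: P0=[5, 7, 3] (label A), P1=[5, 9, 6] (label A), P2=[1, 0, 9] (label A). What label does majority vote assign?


d(q,P0) = 1.7321  (label A)
d(q,P1) = 5.099  (label A)
d(q,P2) = 9.6954  (label A)
Votes: A=3, B=0
Majority → A

A


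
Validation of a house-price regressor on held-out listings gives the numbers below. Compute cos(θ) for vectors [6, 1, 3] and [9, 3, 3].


A·B = 6·9 + 1·3 + 3·3 = 66
‖A‖ = √46 = 6.7823, ‖B‖ = √99 = 9.9499
cos = 66/(√46·√99) = 66/√4554 = 0.978

0.978


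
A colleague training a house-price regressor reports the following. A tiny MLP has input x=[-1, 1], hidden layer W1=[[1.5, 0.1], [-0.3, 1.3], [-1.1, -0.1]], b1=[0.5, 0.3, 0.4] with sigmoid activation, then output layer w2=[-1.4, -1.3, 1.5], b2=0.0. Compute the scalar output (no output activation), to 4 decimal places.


z1[0] = (1.5)·(-1) + (0.1)·(1) + 0.5 = -0.9
z1[1] = (-0.3)·(-1) + (1.3)·(1) + 0.3 = 1.9
z1[2] = (-1.1)·(-1) + (-0.1)·(1) + 0.4 = 1.4
h = sigmoid(z1) = [0.2891, 0.8699, 0.8022]
output = (-1.4)·(0.2891) + (-1.3)·(0.8699) + (1.5)·(0.8022) + 0.0 = -0.3323

-0.3323


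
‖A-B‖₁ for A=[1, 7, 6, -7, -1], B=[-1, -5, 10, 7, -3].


d = |1+ 1| + |7+ 5| + |6-10| + |-7-7| + |-1+ 3|
  = 2 + 12 + 4 + 14 + 2
  = 34

34


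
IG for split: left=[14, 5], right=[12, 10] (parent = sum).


Parent = [26, 15], H_parent = 0.9474
H_left = 0.8315 (n=19), H_right = 0.994 (n=22)
H_children = (19/41)·0.8315 + (22/41)·0.994 = 0.9187
IG = 0.9474 - 0.9187 = 0.0287

0.0287


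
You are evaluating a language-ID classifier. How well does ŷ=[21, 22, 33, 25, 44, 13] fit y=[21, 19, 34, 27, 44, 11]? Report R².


ȳ = 26
SS_res = Σ(y-ŷ)² = 18
SS_tot = Σ(y-ȳ)² = 688
R² = 1 - SS_res/SS_tot = 1 - 0.0262 = 0.9738

0.9738


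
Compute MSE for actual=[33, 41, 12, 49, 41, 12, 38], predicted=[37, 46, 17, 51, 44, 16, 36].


Squared errors: (33-37)²=16, (41-46)²=25, (12-17)²=25, (49-51)²=4, (41-44)²=9, (12-16)²=16, (38-36)²=4
Sum = 99
MSE = 99/7 = 99/7

99/7


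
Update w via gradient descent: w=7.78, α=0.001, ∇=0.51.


w_new = w - α·∇
= 7.78 - 0.001·0.51
= 7.78 - 0.00051
= 7.77949

7.77949


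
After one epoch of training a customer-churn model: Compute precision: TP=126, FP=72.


Precision = TP/(TP+FP)
= 126/(126+72)
= 126/198 = 63.64%

63.64%


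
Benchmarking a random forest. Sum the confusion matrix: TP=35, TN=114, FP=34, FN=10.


Total = TP + TN + FP + FN
= 35 + 114 + 34 + 10
= 193
(Predicted positive: 69, predicted negative: 124)

193


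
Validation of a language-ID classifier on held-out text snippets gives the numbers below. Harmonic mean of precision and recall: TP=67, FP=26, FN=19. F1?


Precision = 67/93 = 0.7204
Recall = 67/86 = 0.7791
F1 = 2·P·R/(P+R) = 2·TP/(2·TP+FP+FN) = 134/(134+26+19) = 134/179 = 0.7486

0.7486


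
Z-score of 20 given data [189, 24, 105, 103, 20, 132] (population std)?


μ = 95.5, σ = 59.208
z = (20 - 95.5)/59.208 = -1.2752

-1.2752


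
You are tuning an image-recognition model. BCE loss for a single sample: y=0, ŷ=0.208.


BCE = -[y·ln(p) + (1-y)·ln(1-p)]
= -0 - 1·ln(1-0.208)
= -ln(0.792) = 0.2332

0.2332


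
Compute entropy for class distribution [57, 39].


Probabilities: [57/96, 39/96] ≈ [0.5938, 0.4062]
H = -((57/96)·log₂(57/96) + (39/96)·log₂(39/96))
  = 0.9745 bits

0.9745 bits


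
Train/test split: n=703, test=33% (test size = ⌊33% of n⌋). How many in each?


Test = ⌊703·33/100⌋ = 231
Train = 703 - 231 = 472

Train: 472, Test: 231


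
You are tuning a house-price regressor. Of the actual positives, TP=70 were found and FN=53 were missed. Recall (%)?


Recall = TP/(TP+FN)
= 70/(70+53)
= 70/123 = 56.91%

56.91%


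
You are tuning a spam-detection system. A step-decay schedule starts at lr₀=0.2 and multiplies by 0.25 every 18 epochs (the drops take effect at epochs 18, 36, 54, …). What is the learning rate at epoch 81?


n_drops = ⌊81/18⌋ = 4
lr = 0.2·0.25^4 = 0.2·0.00390625 = 0.00078125

0.00078125


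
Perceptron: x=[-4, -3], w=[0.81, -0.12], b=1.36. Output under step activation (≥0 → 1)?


z = (-4)·(0.81) + (-3)·(-0.12) + 1.36
  = -1.52
step(z) = 0 (z<0)

0


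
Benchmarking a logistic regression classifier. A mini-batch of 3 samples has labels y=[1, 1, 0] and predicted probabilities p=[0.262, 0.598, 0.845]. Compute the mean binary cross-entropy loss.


L[0] = -ln(0.262) = 1.3394
L[1] = -ln(0.598) = 0.5142
L[2] = -ln(1-0.845) = -ln(0.155) = 1.8643
mean = (1.3394 + 0.5142 + 1.8643)/3 = 1.2393

1.2393


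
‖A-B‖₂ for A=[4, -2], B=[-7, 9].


d = √((4+ 7)² + (-2-9)²)
  = √(121 + 121)
  = √242 = 15.5563

15.5563


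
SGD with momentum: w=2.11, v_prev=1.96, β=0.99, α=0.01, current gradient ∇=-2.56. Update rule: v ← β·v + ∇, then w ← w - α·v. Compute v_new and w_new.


v_new = 0.99·1.96 - 2.56 = 1.9404 - 2.56 = -0.6196
w_new = 2.11 - 0.01·-0.6196 = 2.11 + 0.006196 = 2.116196

v_new=-0.6196, w_new=2.116196


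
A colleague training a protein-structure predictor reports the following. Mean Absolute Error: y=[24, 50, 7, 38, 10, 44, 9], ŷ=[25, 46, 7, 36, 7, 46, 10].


Absolute errors: |24-25|=1, |50-46|=4, |7-7|=0, |38-36|=2, |10-7|=3, |44-46|=2, |9-10|=1
Sum = 13
MAE = 13/7 = 13/7

13/7


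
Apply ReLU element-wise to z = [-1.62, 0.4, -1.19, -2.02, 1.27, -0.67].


ReLU(-1.62) = max(0, -1.62) = 0.0
ReLU(0.4) = max(0, 0.4) = 0.4
ReLU(-1.19) = max(0, -1.19) = 0.0
ReLU(-2.02) = max(0, -2.02) = 0.0
ReLU(1.27) = max(0, 1.27) = 1.27
ReLU(-0.67) = max(0, -0.67) = 0.0
result = [0.0, 0.4, 0.0, 0.0, 1.27, 0.0]

[0.0, 0.4, 0.0, 0.0, 1.27, 0.0]


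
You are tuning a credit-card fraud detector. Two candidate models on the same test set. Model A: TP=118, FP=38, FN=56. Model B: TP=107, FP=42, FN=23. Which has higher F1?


Model A: P=118/156=0.7564, R=118/174=0.6782, F1=2PR/(P+R)=2TP/(2TP+FP+FN)=236/330=0.7152
Model B: P=107/149=0.7181, R=107/130=0.8231, F1=2PR/(P+R)=2TP/(2TP+FP+FN)=214/279=0.767
0.7152 < 0.767 → Model B

Model B


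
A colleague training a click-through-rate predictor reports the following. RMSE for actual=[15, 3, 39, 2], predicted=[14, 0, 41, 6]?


MSE = 30/4 = 7.5
RMSE = √(30/4) = 2.7386

2.7386


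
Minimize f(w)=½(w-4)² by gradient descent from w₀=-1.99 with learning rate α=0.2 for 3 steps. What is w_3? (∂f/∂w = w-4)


step 1: grad = -1.99-4 = -5.99; w = -1.99 - 0.2·(-5.99) = -0.792
step 2: grad = -0.792-4 = -4.792; w = -0.792 - 0.2·(-4.792) = 0.1664
step 3: grad = 0.1664-4 = -3.8336; w = 0.1664 - 0.2·(-3.8336) = 0.93312

0.93312


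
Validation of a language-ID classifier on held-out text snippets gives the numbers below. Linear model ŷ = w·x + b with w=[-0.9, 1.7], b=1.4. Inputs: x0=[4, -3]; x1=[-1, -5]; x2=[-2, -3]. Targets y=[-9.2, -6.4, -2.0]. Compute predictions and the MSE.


ŷ0 = (-0.9)·(4) + (1.7)·(-3) + 1.4 = -7.3
ŷ1 = (-0.9)·(-1) + (1.7)·(-5) + 1.4 = -6.2
ŷ2 = (-0.9)·(-2) + (1.7)·(-3) + 1.4 = -1.9
errors² = [3.61, 0.04, 0.01]
MSE = 3.6600/3 = 1.22

1.22


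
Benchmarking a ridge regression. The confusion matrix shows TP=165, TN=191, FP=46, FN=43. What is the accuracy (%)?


Accuracy = (TP+TN)/(TP+TN+FP+FN)
= (165+191)/(445)
= 356/445 = 80.0%

80.0%


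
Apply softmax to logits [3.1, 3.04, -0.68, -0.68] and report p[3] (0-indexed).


Exponentials: e^3.1=22.198, e^3.04=20.9052, e^-0.68=0.5066, e^-0.68=0.5066
Sum = 44.1164
Softmax = [0.5032, 0.4739, 0.0115, 0.0115]
p[3] = 0.5066/44.1164 = 0.0115

0.0115


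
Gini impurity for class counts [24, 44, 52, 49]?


Probabilities: [24/169, 44/169, 52/169, 49/169] ≈ [0.142, 0.2604, 0.3077, 0.2899]
Σpᵢ² = (576 + 1936 + 2704 + 2401)/169² = 7617/28561
Gini = 1 - Σpᵢ² = 1 - 7617/28561 = 0.7333

0.7333


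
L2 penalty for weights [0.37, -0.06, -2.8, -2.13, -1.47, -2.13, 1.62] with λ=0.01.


‖w‖₂² = (0.37)² + (-0.06)² + (-2.8)² + (-2.13)² + (-1.47)² + (-2.13)² + (1.62)²
     = 0.1369 + 0.0036 + 7.84 + 4.5369 + 2.1609 + 4.5369 + 2.6244
     = 21.8396
λ·‖w‖₂² = 0.01·21.8396 = 0.218396

0.218396


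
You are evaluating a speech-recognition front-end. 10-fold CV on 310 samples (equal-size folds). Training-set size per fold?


Fold size = 310/10 = 31
Training per fold = 310 - 31 = 279

279


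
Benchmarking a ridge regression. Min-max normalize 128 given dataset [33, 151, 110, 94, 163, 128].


min=33, max=163
(128-33)/(163-33) = 95/130 = 0.7308

0.7308


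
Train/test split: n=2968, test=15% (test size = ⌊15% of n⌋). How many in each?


Test = ⌊2968·15/100⌋ = 445
Train = 2968 - 445 = 2523

Train: 2523, Test: 445


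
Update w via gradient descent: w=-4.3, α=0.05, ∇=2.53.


w_new = w - α·∇
= -4.3 - 0.05·2.53
= -4.3 - 0.1265
= -4.4265

-4.4265


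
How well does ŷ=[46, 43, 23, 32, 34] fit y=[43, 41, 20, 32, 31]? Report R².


ȳ = 33.4
SS_res = Σ(y-ŷ)² = 31
SS_tot = Σ(y-ȳ)² = 337.2
R² = 1 - SS_res/SS_tot = 1 - 0.0919 = 0.9081

0.9081


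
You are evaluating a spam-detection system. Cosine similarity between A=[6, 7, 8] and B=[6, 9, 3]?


A·B = 6·6 + 7·9 + 8·3 = 123
‖A‖ = √149 = 12.2066, ‖B‖ = √126 = 11.225
cos = 123/(√149·√126) = 123/√18774 = 0.8977

0.8977


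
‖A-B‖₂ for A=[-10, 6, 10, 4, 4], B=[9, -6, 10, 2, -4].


d = √((-10-9)² + (6+ 6)² + (10-10)² + (4-2)² + (4+ 4)²)
  = √(361 + 144 + 0 + 4 + 64)
  = √573 = 23.9374

23.9374


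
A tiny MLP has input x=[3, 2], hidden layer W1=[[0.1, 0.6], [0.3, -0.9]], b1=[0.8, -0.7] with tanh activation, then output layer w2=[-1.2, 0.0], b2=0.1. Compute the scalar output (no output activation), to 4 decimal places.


z1[0] = (0.1)·(3) + (0.6)·(2) + 0.8 = 2.3
z1[1] = (0.3)·(3) + (-0.9)·(2) - 0.7 = -1.6
h = tanh(z1) = [0.9801, -0.9217]
output = (-1.2)·(0.9801) + (0.0)·(-0.9217) + 0.1 = -1.0761

-1.0761


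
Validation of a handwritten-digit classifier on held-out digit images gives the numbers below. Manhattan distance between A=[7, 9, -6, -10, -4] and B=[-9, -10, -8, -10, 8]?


d = |7+ 9| + |9+ 10| + |-6+ 8| + |-10+ 10| + |-4-8|
  = 16 + 19 + 2 + 0 + 12
  = 49

49


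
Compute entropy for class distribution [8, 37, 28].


Probabilities: [8/73, 37/73, 28/73] ≈ [0.1096, 0.5068, 0.3836]
H = -((8/73)·log₂(8/73) + (37/73)·log₂(37/73) + (28/73)·log₂(28/73))
  = 1.3767 bits

1.3767 bits


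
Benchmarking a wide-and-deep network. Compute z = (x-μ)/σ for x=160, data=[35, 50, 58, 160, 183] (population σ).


μ = 97.2, σ = 61.5448
z = (160 - 97.2)/61.5448 = 1.0204

1.0204


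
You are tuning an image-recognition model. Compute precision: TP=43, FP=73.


Precision = TP/(TP+FP)
= 43/(43+73)
= 43/116 = 37.07%

37.07%


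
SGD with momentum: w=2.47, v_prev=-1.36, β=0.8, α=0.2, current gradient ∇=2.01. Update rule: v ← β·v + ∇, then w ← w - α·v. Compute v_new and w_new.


v_new = 0.8·-1.36 + 2.01 = -1.088 + 2.01 = 0.922
w_new = 2.47 - 0.2·0.922 = 2.47 - 0.1844 = 2.2856

v_new=0.922, w_new=2.2856


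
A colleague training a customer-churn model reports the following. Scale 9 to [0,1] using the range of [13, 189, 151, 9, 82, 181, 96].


min=9, max=189
(9-9)/(189-9) = 0/180 = 0.0

0.0


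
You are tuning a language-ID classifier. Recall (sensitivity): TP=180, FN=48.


Recall = TP/(TP+FN)
= 180/(180+48)
= 180/228 = 78.95%

78.95%


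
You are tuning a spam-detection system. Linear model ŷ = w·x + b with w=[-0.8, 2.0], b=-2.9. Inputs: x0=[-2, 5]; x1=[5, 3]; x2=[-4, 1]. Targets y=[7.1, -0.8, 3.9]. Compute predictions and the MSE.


ŷ0 = (-0.8)·(-2) + (2.0)·(5) - 2.9 = 8.7
ŷ1 = (-0.8)·(5) + (2.0)·(3) - 2.9 = -0.9
ŷ2 = (-0.8)·(-4) + (2.0)·(1) - 2.9 = 2.3
errors² = [2.56, 0.01, 2.56]
MSE = 5.1300/3 = 1.71

1.71


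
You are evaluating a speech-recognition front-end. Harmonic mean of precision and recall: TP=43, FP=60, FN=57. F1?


Precision = 43/103 = 0.4175
Recall = 43/100 = 0.43
F1 = 2·P·R/(P+R) = 2·TP/(2·TP+FP+FN) = 86/(86+60+57) = 86/203 = 0.4236

0.4236


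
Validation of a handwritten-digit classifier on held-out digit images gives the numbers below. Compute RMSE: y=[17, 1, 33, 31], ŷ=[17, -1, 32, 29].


MSE = 9/4 = 2.25
RMSE = √(9/4) = 1.5

1.5


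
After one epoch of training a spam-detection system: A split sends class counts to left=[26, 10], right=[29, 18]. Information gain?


Parent = [55, 28], H_parent = 0.9223
H_left = 0.8524 (n=36), H_right = 0.9601 (n=47)
H_children = (36/83)·0.8524 + (47/83)·0.9601 = 0.9134
IG = 0.9223 - 0.9134 = 0.0089

0.0089


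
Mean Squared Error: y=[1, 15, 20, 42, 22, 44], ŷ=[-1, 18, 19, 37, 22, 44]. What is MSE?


Squared errors: (1+ 1)²=4, (15-18)²=9, (20-19)²=1, (42-37)²=25, (22-22)²=0, (44-44)²=0
Sum = 39
MSE = 39/6 = 13/2

13/2


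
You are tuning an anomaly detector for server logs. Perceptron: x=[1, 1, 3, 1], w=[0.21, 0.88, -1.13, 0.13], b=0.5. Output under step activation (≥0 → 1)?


z = (1)·(0.21) + (1)·(0.88) + (3)·(-1.13) + (1)·(0.13) + 0.5
  = -1.67
step(z) = 0 (z<0)

0


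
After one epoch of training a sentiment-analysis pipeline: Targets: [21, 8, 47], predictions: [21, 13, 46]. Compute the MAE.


Absolute errors: |21-21|=0, |8-13|=5, |47-46|=1
Sum = 6
MAE = 6/3 = 2

2


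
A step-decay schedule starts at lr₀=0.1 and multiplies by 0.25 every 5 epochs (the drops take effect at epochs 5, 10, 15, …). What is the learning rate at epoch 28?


n_drops = ⌊28/5⌋ = 5
lr = 0.1·0.25^5 = 0.1·0.0009765625 = 0.00009765625

0.00009765625


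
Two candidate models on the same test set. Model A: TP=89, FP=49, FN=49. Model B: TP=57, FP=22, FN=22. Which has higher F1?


Model A: P=89/138=0.6449, R=89/138=0.6449, F1=2PR/(P+R)=2TP/(2TP+FP+FN)=178/276=0.6449
Model B: P=57/79=0.7215, R=57/79=0.7215, F1=2PR/(P+R)=2TP/(2TP+FP+FN)=114/158=0.7215
0.6449 < 0.7215 → Model B

Model B


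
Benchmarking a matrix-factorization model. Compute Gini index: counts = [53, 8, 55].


Probabilities: [53/116, 8/116, 55/116] ≈ [0.4569, 0.069, 0.4741]
Σpᵢ² = (2809 + 64 + 3025)/116² = 5898/13456
Gini = 1 - Σpᵢ² = 1 - 5898/13456 = 0.5617

0.5617


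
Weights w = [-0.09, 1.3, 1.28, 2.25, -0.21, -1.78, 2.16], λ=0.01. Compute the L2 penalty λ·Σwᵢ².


‖w‖₂² = (-0.09)² + (1.3)² + (1.28)² + (2.25)² + (-0.21)² + (-1.78)² + (2.16)²
     = 0.0081 + 1.69 + 1.6384 + 5.0625 + 0.0441 + 3.1684 + 4.6656
     = 16.2771
λ·‖w‖₂² = 0.01·16.2771 = 0.162771

0.162771


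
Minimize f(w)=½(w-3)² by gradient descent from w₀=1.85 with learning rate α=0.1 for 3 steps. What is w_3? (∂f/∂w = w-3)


step 1: grad = 1.85-3 = -1.15; w = 1.85 - 0.1·(-1.15) = 1.965
step 2: grad = 1.965-3 = -1.035; w = 1.965 - 0.1·(-1.035) = 2.0685
step 3: grad = 2.0685-3 = -0.9315; w = 2.0685 - 0.1·(-0.9315) = 2.16165

2.16165


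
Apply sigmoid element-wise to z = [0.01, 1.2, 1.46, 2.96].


σ(0.01) = 1/(1+e^-0.01) = 0.5025
σ(1.2) = 1/(1+e^-1.2) = 0.7685
σ(1.46) = 1/(1+e^-1.46) = 0.8115
σ(2.96) = 1/(1+e^-2.96) = 0.9507
result = [0.5025, 0.7685, 0.8115, 0.9507]

[0.5025, 0.7685, 0.8115, 0.9507]


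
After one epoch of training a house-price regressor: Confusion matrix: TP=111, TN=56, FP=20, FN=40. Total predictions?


Total = TP + TN + FP + FN
= 111 + 56 + 20 + 40
= 227
(Predicted positive: 131, predicted negative: 96)

227


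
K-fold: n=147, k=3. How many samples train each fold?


Fold size = 147/3 = 49
Training per fold = 147 - 49 = 98

98


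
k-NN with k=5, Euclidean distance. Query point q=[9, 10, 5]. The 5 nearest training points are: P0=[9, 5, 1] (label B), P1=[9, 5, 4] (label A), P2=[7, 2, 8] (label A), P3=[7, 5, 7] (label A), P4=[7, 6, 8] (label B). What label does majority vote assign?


d(q,P0) = 6.4031  (label B)
d(q,P1) = 5.099  (label A)
d(q,P2) = 8.775  (label A)
d(q,P3) = 5.7446  (label A)
d(q,P4) = 5.3852  (label B)
Votes: A=3, B=2
Majority → A

A


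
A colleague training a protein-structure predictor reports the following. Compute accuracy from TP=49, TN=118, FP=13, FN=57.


Accuracy = (TP+TN)/(TP+TN+FP+FN)
= (49+118)/(237)
= 167/237 = 70.46%

70.46%


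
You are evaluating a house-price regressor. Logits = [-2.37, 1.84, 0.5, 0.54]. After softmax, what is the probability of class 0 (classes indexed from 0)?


Exponentials: e^-2.37=0.0935, e^1.84=6.2965, e^0.5=1.6487, e^0.54=1.716
Sum = 9.7547
Softmax = [0.0096, 0.6455, 0.169, 0.1759]
p[0] = 0.0935/9.7547 = 0.0096

0.0096


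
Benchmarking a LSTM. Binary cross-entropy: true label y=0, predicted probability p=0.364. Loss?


BCE = -[y·ln(p) + (1-y)·ln(1-p)]
= -0 - 1·ln(1-0.364)
= -ln(0.636) = 0.4526

0.4526


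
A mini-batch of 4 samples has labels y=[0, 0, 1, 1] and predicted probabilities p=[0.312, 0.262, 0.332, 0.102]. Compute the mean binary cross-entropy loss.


L[0] = -ln(1-0.312) = -ln(0.688) = 0.374
L[1] = -ln(1-0.262) = -ln(0.738) = 0.3038
L[2] = -ln(0.332) = 1.1026
L[3] = -ln(0.102) = 2.2828
mean = (0.374 + 0.3038 + 1.1026 + 2.2828)/4 = 1.0158

1.0158


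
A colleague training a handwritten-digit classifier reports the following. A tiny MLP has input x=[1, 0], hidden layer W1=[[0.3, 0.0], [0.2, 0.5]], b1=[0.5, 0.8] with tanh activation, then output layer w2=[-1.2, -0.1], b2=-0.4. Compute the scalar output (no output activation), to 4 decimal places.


z1[0] = (0.3)·(1) + (0.0)·(0) + 0.5 = 0.8
z1[1] = (0.2)·(1) + (0.5)·(0) + 0.8 = 1.0
h = tanh(z1) = [0.664, 0.7616]
output = (-1.2)·(0.664) + (-0.1)·(0.7616) - 0.4 = -1.273

-1.273


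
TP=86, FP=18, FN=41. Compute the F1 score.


Precision = 86/104 = 0.8269
Recall = 86/127 = 0.6772
F1 = 2·P·R/(P+R) = 2·TP/(2·TP+FP+FN) = 172/(172+18+41) = 172/231 = 0.7446

0.7446


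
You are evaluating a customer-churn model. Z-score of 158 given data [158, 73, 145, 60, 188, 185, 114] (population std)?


μ = 131.8571, σ = 47.4776
z = (158 - 131.8571)/47.4776 = 0.5506

0.5506


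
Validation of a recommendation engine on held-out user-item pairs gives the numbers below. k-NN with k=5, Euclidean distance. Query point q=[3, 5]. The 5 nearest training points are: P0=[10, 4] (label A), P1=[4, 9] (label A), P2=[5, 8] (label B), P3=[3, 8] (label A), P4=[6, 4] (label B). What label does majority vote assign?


d(q,P0) = 7.0711  (label A)
d(q,P1) = 4.1231  (label A)
d(q,P2) = 3.6056  (label B)
d(q,P3) = 3.0  (label A)
d(q,P4) = 3.1623  (label B)
Votes: A=3, B=2
Majority → A

A


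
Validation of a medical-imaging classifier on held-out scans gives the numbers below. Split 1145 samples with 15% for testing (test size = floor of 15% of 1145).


Test = ⌊1145·15/100⌋ = 171
Train = 1145 - 171 = 974

Train: 974, Test: 171


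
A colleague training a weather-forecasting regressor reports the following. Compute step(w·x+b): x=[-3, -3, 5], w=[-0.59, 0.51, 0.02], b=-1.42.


z = (-3)·(-0.59) + (-3)·(0.51) + (5)·(0.02) - 1.42
  = -1.08
step(z) = 0 (z<0)

0


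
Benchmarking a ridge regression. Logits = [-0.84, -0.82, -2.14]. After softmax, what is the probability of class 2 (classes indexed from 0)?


Exponentials: e^-0.84=0.4317, e^-0.82=0.4404, e^-2.14=0.1177
Sum = 0.9898
Softmax = [0.4362, 0.445, 0.1189]
p[2] = 0.1177/0.9898 = 0.1189

0.1189


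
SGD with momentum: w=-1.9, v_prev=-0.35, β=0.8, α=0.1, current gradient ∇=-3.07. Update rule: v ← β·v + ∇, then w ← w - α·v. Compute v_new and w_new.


v_new = 0.8·-0.35 - 3.07 = -0.28 - 3.07 = -3.35
w_new = -1.9 - 0.1·-3.35 = -1.9 + 0.335 = -1.565

v_new=-3.35, w_new=-1.565


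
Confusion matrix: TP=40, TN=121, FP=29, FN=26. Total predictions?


Total = TP + TN + FP + FN
= 40 + 121 + 29 + 26
= 216
(Predicted positive: 69, predicted negative: 147)

216


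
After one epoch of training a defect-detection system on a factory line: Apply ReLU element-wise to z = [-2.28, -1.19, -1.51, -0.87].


ReLU(-2.28) = max(0, -2.28) = 0.0
ReLU(-1.19) = max(0, -1.19) = 0.0
ReLU(-1.51) = max(0, -1.51) = 0.0
ReLU(-0.87) = max(0, -0.87) = 0.0
result = [0.0, 0.0, 0.0, 0.0]

[0.0, 0.0, 0.0, 0.0]


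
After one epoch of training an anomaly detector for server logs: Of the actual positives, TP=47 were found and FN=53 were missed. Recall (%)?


Recall = TP/(TP+FN)
= 47/(47+53)
= 47/100 = 47.0%

47.0%


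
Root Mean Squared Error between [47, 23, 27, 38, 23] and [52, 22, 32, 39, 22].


MSE = 53/5 = 10.6
RMSE = √(53/5) = 3.2558

3.2558


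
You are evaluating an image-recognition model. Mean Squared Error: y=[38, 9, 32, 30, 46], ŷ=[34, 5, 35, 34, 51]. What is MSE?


Squared errors: (38-34)²=16, (9-5)²=16, (32-35)²=9, (30-34)²=16, (46-51)²=25
Sum = 82
MSE = 82/5 = 82/5

82/5


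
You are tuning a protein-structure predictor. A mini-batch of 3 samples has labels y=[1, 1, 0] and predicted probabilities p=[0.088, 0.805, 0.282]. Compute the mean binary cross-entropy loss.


L[0] = -ln(0.088) = 2.4304
L[1] = -ln(0.805) = 0.2169
L[2] = -ln(1-0.282) = -ln(0.718) = 0.3313
mean = (2.4304 + 0.2169 + 0.3313)/3 = 0.9929

0.9929


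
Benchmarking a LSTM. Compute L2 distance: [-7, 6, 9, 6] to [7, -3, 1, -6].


d = √((-7-7)² + (6+ 3)² + (9-1)² + (6+ 6)²)
  = √(196 + 81 + 64 + 144)
  = √485 = 22.0227

22.0227


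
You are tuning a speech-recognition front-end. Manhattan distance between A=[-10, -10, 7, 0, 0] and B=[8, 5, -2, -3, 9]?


d = |-10-8| + |-10-5| + |7+ 2| + |0+ 3| + |0-9|
  = 18 + 15 + 9 + 3 + 9
  = 54

54


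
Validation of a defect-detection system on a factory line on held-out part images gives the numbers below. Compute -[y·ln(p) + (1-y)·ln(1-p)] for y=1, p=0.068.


BCE = -[y·ln(p) + (1-y)·ln(1-p)]
= -1·ln(0.068) - 0
= -ln(0.068) = 2.6882

2.6882


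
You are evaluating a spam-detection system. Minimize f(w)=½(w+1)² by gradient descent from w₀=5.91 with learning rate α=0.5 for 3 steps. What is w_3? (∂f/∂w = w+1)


step 1: grad = 5.91+1 = 6.91; w = 5.91 - 0.5·(6.91) = 2.455
step 2: grad = 2.455+1 = 3.455; w = 2.455 - 0.5·(3.455) = 0.7275
step 3: grad = 0.7275+1 = 1.7275; w = 0.7275 - 0.5·(1.7275) = -0.13625

-0.13625


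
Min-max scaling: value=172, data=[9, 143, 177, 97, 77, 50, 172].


min=9, max=177
(172-9)/(177-9) = 163/168 = 0.9702

0.9702


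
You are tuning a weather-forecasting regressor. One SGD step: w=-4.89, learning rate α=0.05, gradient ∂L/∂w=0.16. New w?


w_new = w - α·∇
= -4.89 - 0.05·0.16
= -4.89 - 0.008
= -4.898

-4.898


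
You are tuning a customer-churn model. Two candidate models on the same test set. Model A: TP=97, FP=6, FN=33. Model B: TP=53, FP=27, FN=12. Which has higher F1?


Model A: P=97/103=0.9417, R=97/130=0.7462, F1=2PR/(P+R)=2TP/(2TP+FP+FN)=194/233=0.8326
Model B: P=53/80=0.6625, R=53/65=0.8154, F1=2PR/(P+R)=2TP/(2TP+FP+FN)=106/145=0.731
0.8326 > 0.731 → Model A

Model A
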